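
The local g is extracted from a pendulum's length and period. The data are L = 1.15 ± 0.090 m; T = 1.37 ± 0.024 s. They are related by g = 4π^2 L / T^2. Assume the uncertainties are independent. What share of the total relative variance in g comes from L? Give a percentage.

83.3%

(δg/g)² = (1·δL/L)² + (-2·δT/T)²
  L term: (1×0.0783)² = 0.00612
  T term: (-2×0.0175)² = 0.00123
Total = 0.00735. Share from L = 0.00612/0.00735 = 0.833.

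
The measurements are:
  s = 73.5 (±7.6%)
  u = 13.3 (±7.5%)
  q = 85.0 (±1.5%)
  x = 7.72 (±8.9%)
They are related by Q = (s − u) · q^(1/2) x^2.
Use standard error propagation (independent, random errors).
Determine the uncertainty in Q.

6670

Let w = s − u = 60.2. δw = √(δs² + δu²) = √(31.2 + 0.995) = 5.67, so δw/w = 0.0943.
Q is then a monomial in w, q, x:
δQ/Q = √((δw/w)² + (½·δq/q)² + (2·δx/x)²) = √(0.00888 + 5.62e-05 + 0.0317) = 0.202
Q = 33100, so δQ = 0.202 × 33100 = 6670.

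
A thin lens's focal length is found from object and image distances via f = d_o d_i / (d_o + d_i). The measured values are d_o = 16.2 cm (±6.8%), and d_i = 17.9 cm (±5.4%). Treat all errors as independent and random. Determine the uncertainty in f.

0.374 cm

∂f/∂d_o = (d_i/(d_o+d_i))² = 0.276;  ∂f/∂d_i = (d_o/(d_o+d_i))² = 0.226
δf = √((∂f/∂d_o · δd_o)² + (∂f/∂d_i · δd_i)²) = √(0.0921 + 0.0476) = 0.374 cm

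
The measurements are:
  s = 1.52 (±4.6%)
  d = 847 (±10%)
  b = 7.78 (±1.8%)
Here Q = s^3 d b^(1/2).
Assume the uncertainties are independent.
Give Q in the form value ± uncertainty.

Each factor contributes (exponent × relative error)² to (δQ/Q)²:
  (3·δs/s)² = (3×0.0460)² = 0.0190;  (1·δd/d)² = (1×0.100)² = 0.0100;  (½·δb/b)² = (0.5×0.0180)² = 8.1e-05
δQ/Q = √(0.0291) = 0.171
Q = 8300, so δQ = 0.171 × 8300 = 1420.

8300 ± 1420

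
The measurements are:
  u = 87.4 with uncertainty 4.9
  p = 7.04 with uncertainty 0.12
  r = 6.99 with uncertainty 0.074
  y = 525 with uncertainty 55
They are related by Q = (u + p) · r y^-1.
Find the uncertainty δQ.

Let w = u + p = 94.4. δw = √(δu² + δp²) = √(24.0 + 0.0144) = 4.90, so δw/w = 0.0519.
Q is then a monomial in w, r, y:
δQ/Q = √((δw/w)² + (1·δr/r)² + (-1·δy/y)²) = √(0.00269 + 0.000112 + 0.0110) = 0.117
Q = 1.26, so δQ = 0.117 × 1.26 = 0.148.

0.148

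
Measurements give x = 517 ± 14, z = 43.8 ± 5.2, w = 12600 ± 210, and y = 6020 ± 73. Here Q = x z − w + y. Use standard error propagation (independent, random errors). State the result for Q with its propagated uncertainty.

Let p = x·z = 22600. δp/p = √((1·δx/x)² + (1·δz/z)²) = √(0.000733 + 0.0141) = 0.122, so δp = 2760.
Q = p − w + y: δQ = √(δp² + δw² + δy²) = √(7.6e+06 + 44100 + 5330) = 2770
Q = 16100.

16100 ± 2770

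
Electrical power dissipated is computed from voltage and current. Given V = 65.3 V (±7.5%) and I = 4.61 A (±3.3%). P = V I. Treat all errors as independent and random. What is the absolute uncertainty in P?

24.7 W

Relative error in a monomial: (δP/P)² = Σ (nᵢ · δxᵢ/xᵢ)².
  (1·δV/V)² = (1×0.0750)² = 0.00562;  (1·δI/I)² = (1×0.0330)² = 0.00109
δP/P = √(0.00671) = 0.0819
P = 301 W, so δP = 0.0819 × 301 = 24.7 W.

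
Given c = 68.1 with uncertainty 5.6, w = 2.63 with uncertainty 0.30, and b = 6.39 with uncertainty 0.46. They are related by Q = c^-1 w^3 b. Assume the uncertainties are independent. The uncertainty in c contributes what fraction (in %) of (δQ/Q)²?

5.24%

(δQ/Q)² = (-1·δc/c)² + (3·δw/w)² + (1·δb/b)²
  c term: (-1×0.0822)² = 0.00676
  w term: (3×0.114)² = 0.117
  b term: (1×0.0720)² = 0.00518
Total = 0.129. Share from c = 0.00676/0.129 = 0.0524.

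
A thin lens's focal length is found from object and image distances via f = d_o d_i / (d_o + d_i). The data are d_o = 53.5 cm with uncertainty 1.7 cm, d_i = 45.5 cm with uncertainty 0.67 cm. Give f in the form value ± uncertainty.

24.6 ± 0.409 cm

∂f/∂d_o = (d_i/(d_o+d_i))² = 0.211;  ∂f/∂d_i = (d_o/(d_o+d_i))² = 0.292
δf = √((∂f/∂d_o · δd_o)² + (∂f/∂d_i · δd_i)²) = √(0.129 + 0.0383) = 0.409 cm
f = 24.6 cm.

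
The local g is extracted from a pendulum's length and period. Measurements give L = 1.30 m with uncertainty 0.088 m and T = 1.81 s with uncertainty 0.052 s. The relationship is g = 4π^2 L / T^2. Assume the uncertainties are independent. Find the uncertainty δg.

Relative error in a monomial: (δg/g)² = Σ (nᵢ · δxᵢ/xᵢ)².
  (1·δL/L)² = (1×0.0677)² = 0.00458;  (-2·δT/T)² = (-2×0.0287)² = 0.00330
δg/g = √(0.00788) = 0.0888
g = 15.7 m/s^2, so δg = 0.0888 × 15.7 = 1.39 m/s^2.

1.39 m/s^2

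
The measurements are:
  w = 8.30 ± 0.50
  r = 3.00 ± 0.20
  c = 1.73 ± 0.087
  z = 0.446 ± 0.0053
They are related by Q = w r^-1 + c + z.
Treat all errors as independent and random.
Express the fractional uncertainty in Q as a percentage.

5.33%

Let p = w·r^-1 = 2.77. δp/p = √((1·δw/w)² + (-1·δr/r)²) = √(0.00363 + 0.00444) = 0.0899, so δp = 0.249.
Q = p + c + z: δQ = √(δp² + δc² + δz²) = √(0.0618 + 0.00757 + 2.81e-05) = 0.263
Q = 4.94, so δQ/Q = 0.263/4.94 = 0.0533.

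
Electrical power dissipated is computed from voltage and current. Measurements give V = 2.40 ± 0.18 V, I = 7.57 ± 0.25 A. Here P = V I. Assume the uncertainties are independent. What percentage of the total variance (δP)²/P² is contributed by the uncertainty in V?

(δP/P)² = (1·δV/V)² + (1·δI/I)²
  V term: (1×0.0750)² = 0.00562
  I term: (1×0.0330)² = 0.00109
Total = 0.00672. Share from V = 0.00562/0.00672 = 0.838.

83.8%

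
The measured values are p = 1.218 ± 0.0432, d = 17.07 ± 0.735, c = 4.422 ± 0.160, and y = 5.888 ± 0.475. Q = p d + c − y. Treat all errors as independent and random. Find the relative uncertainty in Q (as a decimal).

0.0654

Let w = p·d = 20.79. δw/w = √((1·δp/p)² + (1·δd/d)²) = √(0.00126 + 0.00185) = 0.0558, so δw = 1.16.
Q = w + c − y: δQ = √(δw² + δc² + δy²) = √(1.35 + 0.0256 + 0.226) = 1.26
Q = 19.33, so δQ/Q = 1.26/19.33 = 0.0654.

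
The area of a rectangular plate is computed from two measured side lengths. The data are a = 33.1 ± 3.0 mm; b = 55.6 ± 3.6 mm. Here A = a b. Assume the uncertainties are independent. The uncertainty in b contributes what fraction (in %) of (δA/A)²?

33.8%

(δA/A)² = (1·δa/a)² + (1·δb/b)²
  a term: (1×0.0906)² = 0.00821
  b term: (1×0.0647)² = 0.00419
Total = 0.0124. Share from b = 0.00419/0.0124 = 0.338.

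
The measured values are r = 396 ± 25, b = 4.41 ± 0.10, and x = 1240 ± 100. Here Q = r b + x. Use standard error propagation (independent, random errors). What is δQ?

154

Let p = r·b = 1750. δp/p = √((1·δr/r)² + (1·δb/b)²) = √(0.00399 + 0.000514) = 0.0671, so δp = 117.
Q = p + x: δQ = √(δp² + δx²) = √(13700 + 10000) = 154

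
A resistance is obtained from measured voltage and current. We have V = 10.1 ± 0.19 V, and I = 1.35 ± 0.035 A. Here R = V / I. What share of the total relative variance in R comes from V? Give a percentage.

(δR/R)² = (1·δV/V)² + (-1·δI/I)²
  V term: (1×0.0188)² = 0.000354
  I term: (-1×0.0259)² = 0.000672
Total = 0.00103. Share from V = 0.000354/0.00103 = 0.345.

34.5%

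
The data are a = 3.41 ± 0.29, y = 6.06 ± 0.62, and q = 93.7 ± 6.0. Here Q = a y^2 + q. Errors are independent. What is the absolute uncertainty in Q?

Let p = a·y^2 = 125. δp/p = √((1·δa/a)² + (2·δy/y)²) = √(0.00723 + 0.0419) = 0.222, so δp = 27.7.
Q = p + q: δQ = √(δp² + δq²) = √(770 + 36.0) = 28.4

28.4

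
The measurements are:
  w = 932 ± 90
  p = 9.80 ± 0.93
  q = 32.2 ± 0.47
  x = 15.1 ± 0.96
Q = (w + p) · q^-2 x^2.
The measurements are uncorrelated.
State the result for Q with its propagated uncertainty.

207 ± 33.5

Let u = w + p = 942. δu = √(δw² + δp²) = √(8100 + 0.865) = 90.0, so δu/u = 0.0956.
Q is then a monomial in u, q, x:
δQ/Q = √((δu/u)² + (-2·δq/q)² + (2·δx/x)²) = √(0.00913 + 0.000852 + 0.0162) = 0.162
Q = 207, so δQ = 0.162 × 207 = 33.5.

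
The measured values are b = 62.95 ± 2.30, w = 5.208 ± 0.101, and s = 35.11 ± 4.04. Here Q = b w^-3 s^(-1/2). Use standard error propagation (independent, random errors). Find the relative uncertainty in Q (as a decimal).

Since Q is a product/quotient, work with relative uncertainties:
  (1·δb/b)² = (1×0.0365)² = 0.00133;  (-3·δw/w)² = (-3×0.0194)² = 0.00338;  (−½·δs/s)² = (-0.5×0.115)² = 0.00331
δQ/Q = √(0.00803) = 0.0896

0.0896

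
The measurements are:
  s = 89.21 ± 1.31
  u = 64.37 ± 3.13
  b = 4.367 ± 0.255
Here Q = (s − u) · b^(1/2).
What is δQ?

7.25

Let w = s − u = 24.84. δw = √(δs² + δu²) = √(1.72 + 9.80) = 3.39, so δw/w = 0.137.
Q is then a monomial in w, b:
δQ/Q = √((δw/w)² + (½·δb/b)²) = √(0.0187 + 0.000852) = 0.140
Q = 51.91, so δQ = 0.140 × 51.91 = 7.25.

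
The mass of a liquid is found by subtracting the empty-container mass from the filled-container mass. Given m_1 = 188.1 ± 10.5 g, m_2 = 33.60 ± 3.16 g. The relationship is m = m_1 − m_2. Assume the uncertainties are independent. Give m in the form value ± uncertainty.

154.5 ± 11.0 g

m is a linear combination, so absolute uncertainties add in quadrature:
  (δm_1)² = 110;  (δm_2)² = 9.99
δm = √(120) = 11.0 g
m = 154.5 g.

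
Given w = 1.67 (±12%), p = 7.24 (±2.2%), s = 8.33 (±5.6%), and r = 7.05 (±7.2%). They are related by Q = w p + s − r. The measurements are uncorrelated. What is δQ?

Let h = w·p = 12.1. δh/h = √((1·δw/w)² + (1·δp/p)²) = √(0.0144 + 0.000484) = 0.122, so δh = 1.48.
Q = h + s − r: δQ = √(δh² + δs² + δr²) = √(2.18 + 0.218 + 0.258) = 1.63

1.63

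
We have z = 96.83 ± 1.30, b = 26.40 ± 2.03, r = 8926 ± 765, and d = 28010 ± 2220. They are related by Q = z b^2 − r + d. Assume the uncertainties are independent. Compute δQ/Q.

0.123

Let p = z·b^2 = 67490. δp/p = √((1·δz/z)² + (2·δb/b)²) = √(0.000180 + 0.0237) = 0.154, so δp = 10400.
Q = p − r + d: δQ = √(δp² + δr² + δd²) = √(1.09e+08 + 5.85e+05 + 4.93e+06) = 10700
Q = 86570, so δQ/Q = 10700/86570 = 0.123.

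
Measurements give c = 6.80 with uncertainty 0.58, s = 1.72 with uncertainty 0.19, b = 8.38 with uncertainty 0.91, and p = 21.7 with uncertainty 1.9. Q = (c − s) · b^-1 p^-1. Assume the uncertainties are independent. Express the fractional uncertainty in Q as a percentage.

Let u = c − s = 5.08. δu = √(δc² + δs²) = √(0.336 + 0.0361) = 0.610, so δu/u = 0.120.
Q is then a monomial in u, b, p:
δQ/Q = √((δu/u)² + (-1·δb/b)² + (-1·δp/p)²) = √(0.0144 + 0.0118 + 0.00767) = 0.184

18.4%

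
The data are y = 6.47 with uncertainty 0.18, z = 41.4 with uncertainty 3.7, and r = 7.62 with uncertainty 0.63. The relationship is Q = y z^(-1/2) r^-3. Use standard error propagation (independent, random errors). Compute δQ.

0.000576

Relative error in a monomial: (δQ/Q)² = Σ (nᵢ · δxᵢ/xᵢ)².
  (1·δy/y)² = (1×0.0278)² = 0.000774;  (−½·δz/z)² = (-0.5×0.0894)² = 0.00200;  (-3·δr/r)² = (-3×0.0827)² = 0.0615
δQ/Q = √(0.0643) = 0.254
Q = 0.00227, so δQ = 0.254 × 0.00227 = 0.000576.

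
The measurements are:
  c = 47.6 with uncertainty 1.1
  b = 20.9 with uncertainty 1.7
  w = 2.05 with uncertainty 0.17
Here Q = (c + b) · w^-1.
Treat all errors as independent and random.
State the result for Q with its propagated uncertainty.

Let u = c + b = 68.5. δu = √(δc² + δb²) = √(1.21 + 2.89) = 2.02, so δu/u = 0.0296.
Q is then a monomial in u, w:
δQ/Q = √((δu/u)² + (-1·δw/w)²) = √(0.000874 + 0.00688) = 0.0880
Q = 33.4, so δQ = 0.0880 × 33.4 = 2.94.

33.4 ± 2.94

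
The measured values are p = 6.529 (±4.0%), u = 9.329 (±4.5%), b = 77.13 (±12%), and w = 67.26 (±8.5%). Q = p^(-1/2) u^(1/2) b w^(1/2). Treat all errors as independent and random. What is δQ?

98.9

Relative error in a monomial: (δQ/Q)² = Σ (nᵢ · δxᵢ/xᵢ)².
  (−½·δp/p)² = (-0.5×0.0400)² = 0.000400;  (½·δu/u)² = (0.5×0.0450)² = 0.000506;  (1·δb/b)² = (1×0.120)² = 0.0144;  (½·δw/w)² = (0.5×0.0850)² = 0.00181
δQ/Q = √(0.0171) = 0.131
Q = 756.1, so δQ = 0.131 × 756.1 = 98.9.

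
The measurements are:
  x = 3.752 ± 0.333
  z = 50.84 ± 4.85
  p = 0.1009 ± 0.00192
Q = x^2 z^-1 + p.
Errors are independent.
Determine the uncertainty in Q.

0.0558

Let w = x^2·z^-1 = 0.2769. δw/w = √((2·δx/x)² + (-1·δz/z)²) = √(0.0315 + 0.00910) = 0.202, so δw = 0.0558.
Q = w + p: δQ = √(δw² + δp²) = √(0.00311 + 3.69e-06) = 0.0558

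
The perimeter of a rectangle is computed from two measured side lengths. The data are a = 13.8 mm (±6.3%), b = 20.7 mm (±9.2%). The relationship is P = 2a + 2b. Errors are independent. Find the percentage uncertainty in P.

Sums and differences: (δP)² = Σ (cᵢ δxᵢ)².
  (2·δa)² = 3.02;  (2·δb)² = 14.5
δP = √(17.5) = 4.19 mm
P = 69.0 mm, so δP/P = 4.19/69.0 = 0.0607.

6.07%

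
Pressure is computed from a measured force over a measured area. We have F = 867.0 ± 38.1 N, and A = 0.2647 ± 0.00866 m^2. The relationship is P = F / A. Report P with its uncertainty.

3275 ± 179 Pa

Each factor contributes (exponent × relative error)² to (δP/P)²:
  (1·δF/F)² = (1×0.0439)² = 0.00193;  (-1·δA/A)² = (-1×0.0327)² = 0.00107
δP/P = √(0.00300) = 0.0548
P = 3275 Pa, so δP = 0.0548 × 3275 = 179 Pa.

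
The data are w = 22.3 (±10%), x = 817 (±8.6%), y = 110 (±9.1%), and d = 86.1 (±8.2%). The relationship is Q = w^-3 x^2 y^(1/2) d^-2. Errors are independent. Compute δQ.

Each factor contributes (exponent × relative error)² to (δQ/Q)²:
  (-3·δw/w)² = (-3×0.100)² = 0.0900;  (2·δx/x)² = (2×0.0860)² = 0.0296;  (½·δy/y)² = (0.5×0.0910)² = 0.00207;  (-2·δd/d)² = (-2×0.0820)² = 0.0269
δQ/Q = √(0.149) = 0.385
Q = 0.0852, so δQ = 0.385 × 0.0852 = 0.0328.

0.0328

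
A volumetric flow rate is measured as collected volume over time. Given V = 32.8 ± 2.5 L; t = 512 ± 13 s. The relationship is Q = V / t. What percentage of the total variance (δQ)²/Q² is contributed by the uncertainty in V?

90.0%

(δQ/Q)² = (1·δV/V)² + (-1·δt/t)²
  V term: (1×0.0762)² = 0.00581
  t term: (-1×0.0254)² = 0.000645
Total = 0.00645. Share from V = 0.00581/0.00645 = 0.900.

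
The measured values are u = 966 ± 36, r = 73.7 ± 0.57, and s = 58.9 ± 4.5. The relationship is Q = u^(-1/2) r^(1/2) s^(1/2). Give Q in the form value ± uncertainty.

2.12 ± 0.0905

Relative error in a monomial: (δQ/Q)² = Σ (nᵢ · δxᵢ/xᵢ)².
  (−½·δu/u)² = (-0.5×0.0373)² = 0.000347;  (½·δr/r)² = (0.5×0.00773)² = 1.5e-05;  (½·δs/s)² = (0.5×0.0764)² = 0.00146
δQ/Q = √(0.00182) = 0.0427
Q = 2.12, so δQ = 0.0427 × 2.12 = 0.0905.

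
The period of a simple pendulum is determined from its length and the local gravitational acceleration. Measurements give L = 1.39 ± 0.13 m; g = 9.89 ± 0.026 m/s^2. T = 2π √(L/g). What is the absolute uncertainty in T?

For a monomial T ∝ L^(1/2), g^(-1/2), fractional errors add in quadrature:
  (½·δL/L)² = (0.5×0.0935)² = 0.00219;  (−½·δg/g)² = (-0.5×0.00263)² = 1.73e-06
δT/T = √(0.00219) = 0.0468
T = 2.36 s, so δT = 0.0468 × 2.36 = 0.110 s.

0.110 s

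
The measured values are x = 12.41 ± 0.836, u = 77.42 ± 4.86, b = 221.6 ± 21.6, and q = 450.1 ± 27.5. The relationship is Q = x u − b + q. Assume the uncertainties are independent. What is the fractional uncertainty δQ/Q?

Let p = x·u = 960.8. δp/p = √((1·δx/x)² + (1·δu/u)²) = √(0.00454 + 0.00394) = 0.0921, so δp = 88.5.
Q = p − b + q: δQ = √(δp² + δb² + δq²) = √(7830 + 467 + 756) = 95.1
Q = 1189, so δQ/Q = 95.1/1189 = 0.0800.

0.0800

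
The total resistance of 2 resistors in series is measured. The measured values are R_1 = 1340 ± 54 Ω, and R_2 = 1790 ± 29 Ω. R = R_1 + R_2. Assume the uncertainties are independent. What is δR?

61.3 Ω

For a sum/difference, combine absolute errors in quadrature:
  (δR_1)² = 2920;  (δR_2)² = 841
δR = √(3760) = 61.3 Ω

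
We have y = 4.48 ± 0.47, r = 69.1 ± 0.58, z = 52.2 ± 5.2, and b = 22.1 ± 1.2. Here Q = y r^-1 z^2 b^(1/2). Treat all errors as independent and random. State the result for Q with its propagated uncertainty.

830 ± 188

Relative error in a monomial: (δQ/Q)² = Σ (nᵢ · δxᵢ/xᵢ)².
  (1·δy/y)² = (1×0.105)² = 0.0110;  (-1·δr/r)² = (-1×0.00839)² = 7.05e-05;  (2·δz/z)² = (2×0.0996)² = 0.0397;  (½·δb/b)² = (0.5×0.0543)² = 0.000737
δQ/Q = √(0.0515) = 0.227
Q = 830, so δQ = 0.227 × 830 = 188.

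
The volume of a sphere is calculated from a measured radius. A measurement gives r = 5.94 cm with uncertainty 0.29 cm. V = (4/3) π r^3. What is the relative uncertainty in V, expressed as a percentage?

14.6%

Since V is a product/quotient, work with relative uncertainties:
  (3·δr/r)² = (3×0.0488)² = 0.0215
δV/V = √(0.0215) = 0.146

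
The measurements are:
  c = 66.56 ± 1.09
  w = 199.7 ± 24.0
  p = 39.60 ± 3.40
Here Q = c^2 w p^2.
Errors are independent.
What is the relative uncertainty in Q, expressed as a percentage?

Since Q is a product/quotient, work with relative uncertainties:
  (2·δc/c)² = (2×0.0164)² = 0.00107;  (1·δw/w)² = (1×0.120)² = 0.0144;  (2·δp/p)² = (2×0.0859)² = 0.0295
δQ/Q = √(0.0450) = 0.212

21.2%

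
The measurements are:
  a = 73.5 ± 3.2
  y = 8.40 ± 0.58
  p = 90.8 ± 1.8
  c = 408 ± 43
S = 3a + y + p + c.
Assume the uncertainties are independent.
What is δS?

Absolute uncertainties add in quadrature for a linear combination:
  (3·δa)² = 92.2;  (δy)² = 0.336;  (δp)² = 3.24;  (δc)² = 1850
δS = √(1940) = 44.1

44.1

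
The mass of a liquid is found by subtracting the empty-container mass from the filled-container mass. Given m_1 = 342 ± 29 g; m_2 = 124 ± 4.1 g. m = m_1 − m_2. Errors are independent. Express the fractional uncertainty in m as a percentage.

13.4%

Each term contributes (cᵢ δxᵢ)² to (δm)²:
  (δm_1)² = 841;  (δm_2)² = 16.8
δm = √(858) = 29.3 g
m = 218 g, so δm/m = 29.3/218 = 0.134.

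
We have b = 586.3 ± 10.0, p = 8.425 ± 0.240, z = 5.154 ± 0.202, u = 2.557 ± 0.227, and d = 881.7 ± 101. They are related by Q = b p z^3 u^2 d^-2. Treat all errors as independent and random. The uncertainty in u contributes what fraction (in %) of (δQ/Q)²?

(δQ/Q)² = (1·δb/b)² + (1·δp/p)² + (3·δz/z)² + (2·δu/u)² + (-2·δd/d)²
  b term: (1×0.0171)² = 0.000291
  p term: (1×0.0285)² = 0.000811
  z term: (3×0.0392)² = 0.0138
  u term: (2×0.0888)² = 0.0315
  d term: (-2×0.115)² = 0.0525
Total = 0.0989. Share from u = 0.0315/0.0989 = 0.319.

31.9%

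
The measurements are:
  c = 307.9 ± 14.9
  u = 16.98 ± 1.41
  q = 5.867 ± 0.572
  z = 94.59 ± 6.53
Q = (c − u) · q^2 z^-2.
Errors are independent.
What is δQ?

0.274

Let w = c − u = 290.9. δw = √(δc² + δu²) = √(222 + 1.99) = 15.0, so δw/w = 0.0514.
Q is then a monomial in w, q, z:
δQ/Q = √((δw/w)² + (2·δq/q)² + (-2·δz/z)²) = √(0.00265 + 0.0380 + 0.0191) = 0.244
Q = 1.119, so δQ = 0.244 × 1.119 = 0.274.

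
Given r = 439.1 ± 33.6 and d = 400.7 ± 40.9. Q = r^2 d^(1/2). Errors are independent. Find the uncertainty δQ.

Each factor contributes (exponent × relative error)² to (δQ/Q)²:
  (2·δr/r)² = (2×0.0765)² = 0.0234;  (½·δd/d)² = (0.5×0.102)² = 0.00260
δQ/Q = √(0.0260) = 0.161
Q = 3.86e+06, so δQ = 0.161 × 3.86e+06 = 6.23e+05.

6.23e+05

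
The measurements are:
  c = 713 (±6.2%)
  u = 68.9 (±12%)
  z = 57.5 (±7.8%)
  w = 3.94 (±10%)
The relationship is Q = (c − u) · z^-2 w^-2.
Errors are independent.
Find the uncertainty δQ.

0.00330

Let h = c − u = 644. δh = √(δc² + δu²) = √(1950 + 68.4) = 45.0, so δh/h = 0.0698.
Q is then a monomial in h, z, w:
δQ/Q = √((δh/h)² + (-2·δz/z)² + (-2·δw/w)²) = √(0.00488 + 0.0243 + 0.0400) = 0.263
Q = 0.0125, so δQ = 0.263 × 0.0125 = 0.00330.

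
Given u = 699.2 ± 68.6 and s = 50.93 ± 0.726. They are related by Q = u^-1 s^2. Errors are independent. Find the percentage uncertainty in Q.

10.2%

Relative error in a monomial: (δQ/Q)² = Σ (nᵢ · δxᵢ/xᵢ)².
  (-1·δu/u)² = (-1×0.0981)² = 0.00963;  (2·δs/s)² = (2×0.0143)² = 0.000813
δQ/Q = √(0.0104) = 0.102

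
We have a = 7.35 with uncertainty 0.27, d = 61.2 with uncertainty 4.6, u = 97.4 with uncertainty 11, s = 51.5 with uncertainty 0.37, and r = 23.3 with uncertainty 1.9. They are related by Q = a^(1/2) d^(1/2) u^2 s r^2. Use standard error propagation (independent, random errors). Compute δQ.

1.59e+09

Products/powers → add relative errors in quadrature, weighted by exponent:
  (½·δa/a)² = (0.5×0.0367)² = 0.000337;  (½·δd/d)² = (0.5×0.0752)² = 0.00141;  (2·δu/u)² = (2×0.113)² = 0.0510;  (1·δs/s)² = (1×0.00718)² = 5.16e-05;  (2·δr/r)² = (2×0.0815)² = 0.0266
δQ/Q = √(0.0794) = 0.282
Q = 5.63e+09, so δQ = 0.282 × 5.63e+09 = 1.59e+09.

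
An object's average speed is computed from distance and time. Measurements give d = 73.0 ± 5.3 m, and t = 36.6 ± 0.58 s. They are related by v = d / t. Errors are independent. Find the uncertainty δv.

Since v is a product/quotient, work with relative uncertainties:
  (1·δd/d)² = (1×0.0726)² = 0.00527;  (-1·δt/t)² = (-1×0.0158)² = 0.000251
δv/v = √(0.00552) = 0.0743
v = 1.99 m/s, so δv = 0.0743 × 1.99 = 0.148 m/s.

0.148 m/s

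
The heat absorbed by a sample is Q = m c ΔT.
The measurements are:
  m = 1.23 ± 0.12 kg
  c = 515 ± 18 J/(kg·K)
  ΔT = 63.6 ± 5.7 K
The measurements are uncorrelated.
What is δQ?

For a monomial Q ∝ m, c, ΔT, fractional errors add in quadrature:
  (1·δm/m)² = (1×0.0976)² = 0.00952;  (1·δc/c)² = (1×0.0350)² = 0.00122;  (1·δΔT/ΔT)² = (1×0.0896)² = 0.00803
δQ/Q = √(0.0188) = 0.137
Q = 40300 J, so δQ = 0.137 × 40300 = 5520 J.

5520 J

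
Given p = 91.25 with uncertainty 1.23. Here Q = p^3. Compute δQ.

Relative error in a monomial: (δQ/Q)² = Σ (nᵢ · δxᵢ/xᵢ)².
  (3·δp/p)² = (3×0.0135)² = 0.00164
δQ/Q = √(0.00164) = 0.0404
Q = 759800, so δQ = 0.0404 × 759800 = 30700.

30700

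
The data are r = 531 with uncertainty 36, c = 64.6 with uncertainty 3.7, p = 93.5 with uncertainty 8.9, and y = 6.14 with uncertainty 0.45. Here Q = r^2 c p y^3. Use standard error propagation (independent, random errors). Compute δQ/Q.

Since Q is a product/quotient, work with relative uncertainties:
  (2·δr/r)² = (2×0.0678)² = 0.0184;  (1·δc/c)² = (1×0.0573)² = 0.00328;  (1·δp/p)² = (1×0.0952)² = 0.00906;  (3·δy/y)² = (3×0.0733)² = 0.0483
δQ/Q = √(0.0791) = 0.281

0.281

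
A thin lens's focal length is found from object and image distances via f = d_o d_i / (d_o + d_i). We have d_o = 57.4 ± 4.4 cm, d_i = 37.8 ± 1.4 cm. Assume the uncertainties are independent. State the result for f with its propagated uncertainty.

∂f/∂d_o = (d_i/(d_o+d_i))² = 0.158;  ∂f/∂d_i = (d_o/(d_o+d_i))² = 0.364
δf = √((∂f/∂d_o · δd_o)² + (∂f/∂d_i · δd_i)²) = √(0.481 + 0.259) = 0.860 cm
f = 22.8 cm.

22.8 ± 0.860 cm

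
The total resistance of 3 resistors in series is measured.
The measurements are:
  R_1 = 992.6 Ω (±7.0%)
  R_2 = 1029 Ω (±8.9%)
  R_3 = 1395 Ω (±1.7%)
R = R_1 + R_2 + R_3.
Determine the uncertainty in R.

Absolute uncertainties add in quadrature for a linear combination:
  (δR_1)² = 4830;  (δR_2)² = 8390;  (δR_3)² = 562
δR = √(13800) = 117 Ω

117 Ω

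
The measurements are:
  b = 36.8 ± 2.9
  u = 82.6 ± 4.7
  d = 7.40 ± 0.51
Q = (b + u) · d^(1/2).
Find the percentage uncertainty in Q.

5.77%

Let w = b + u = 119. δw = √(δb² + δu²) = √(8.41 + 22.1) = 5.52, so δw/w = 0.0463.
Q is then a monomial in w, d:
δQ/Q = √((δw/w)² + (½·δd/d)²) = √(0.00214 + 0.00119) = 0.0577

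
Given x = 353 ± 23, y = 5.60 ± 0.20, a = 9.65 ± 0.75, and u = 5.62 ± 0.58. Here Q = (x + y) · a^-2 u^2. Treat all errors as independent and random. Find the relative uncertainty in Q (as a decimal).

Let w = x + y = 359. δw = √(δx² + δy²) = √(529 + 0.0400) = 23.0, so δw/w = 0.0641.
Q is then a monomial in w, a, u:
δQ/Q = √((δw/w)² + (-2·δa/a)² + (2·δu/u)²) = √(0.00411 + 0.0242 + 0.0426) = 0.266

0.266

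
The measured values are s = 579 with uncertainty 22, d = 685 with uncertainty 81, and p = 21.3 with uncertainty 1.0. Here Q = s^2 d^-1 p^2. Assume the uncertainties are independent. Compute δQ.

37500

Relative error in a monomial: (δQ/Q)² = Σ (nᵢ · δxᵢ/xᵢ)².
  (2·δs/s)² = (2×0.0380)² = 0.00577;  (-1·δd/d)² = (-1×0.118)² = 0.0140;  (2·δp/p)² = (2×0.0469)² = 0.00882
δQ/Q = √(0.0286) = 0.169
Q = 2.22e+05, so δQ = 0.169 × 2.22e+05 = 37500.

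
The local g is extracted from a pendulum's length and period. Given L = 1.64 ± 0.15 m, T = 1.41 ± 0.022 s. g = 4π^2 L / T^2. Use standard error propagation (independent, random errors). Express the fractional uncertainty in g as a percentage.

9.66%

Relative error in a monomial: (δg/g)² = Σ (nᵢ · δxᵢ/xᵢ)².
  (1·δL/L)² = (1×0.0915)² = 0.00837;  (-2·δT/T)² = (-2×0.0156)² = 0.000974
δg/g = √(0.00934) = 0.0966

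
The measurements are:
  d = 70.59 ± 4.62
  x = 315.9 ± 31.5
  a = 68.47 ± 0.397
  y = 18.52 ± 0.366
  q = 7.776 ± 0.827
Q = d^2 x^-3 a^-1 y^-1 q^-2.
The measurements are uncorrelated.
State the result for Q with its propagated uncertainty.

Since Q is a product/quotient, work with relative uncertainties:
  (2·δd/d)² = (2×0.0654)² = 0.0171;  (-3·δx/x)² = (-3×0.0997)² = 0.0895;  (-1·δa/a)² = (-1×0.00580)² = 3.36e-05;  (-1·δy/y)² = (-1×0.0198)² = 0.000391;  (-2·δq/q)² = (-2×0.106)² = 0.0452
δQ/Q = √(0.152) = 0.390
Q = 2.062e-09, so δQ = 0.390 × 2.062e-09 = 8.04e-10.

(2.062 ± 0.804) × 10^-9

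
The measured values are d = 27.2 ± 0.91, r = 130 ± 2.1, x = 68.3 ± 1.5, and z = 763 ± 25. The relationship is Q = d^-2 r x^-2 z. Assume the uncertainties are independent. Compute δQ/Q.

0.0880

Since Q is a product/quotient, work with relative uncertainties:
  (-2·δd/d)² = (-2×0.0335)² = 0.00448;  (1·δr/r)² = (1×0.0162)² = 0.000261;  (-2·δx/x)² = (-2×0.0220)² = 0.00193;  (1·δz/z)² = (1×0.0328)² = 0.00107
δQ/Q = √(0.00774) = 0.0880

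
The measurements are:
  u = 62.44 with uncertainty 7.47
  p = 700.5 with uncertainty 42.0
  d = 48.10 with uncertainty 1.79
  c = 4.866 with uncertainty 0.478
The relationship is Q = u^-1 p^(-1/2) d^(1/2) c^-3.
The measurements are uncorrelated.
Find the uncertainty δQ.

1.17e-05

Each factor contributes (exponent × relative error)² to (δQ/Q)²:
  (-1·δu/u)² = (-1×0.120)² = 0.0143;  (−½·δp/p)² = (-0.5×0.0600)² = 0.000899;  (½·δd/d)² = (0.5×0.0372)² = 0.000346;  (-3·δc/c)² = (-3×0.0982)² = 0.0868
δQ/Q = √(0.102) = 0.320
Q = 3.642e-05, so δQ = 0.320 × 3.642e-05 = 1.17e-05.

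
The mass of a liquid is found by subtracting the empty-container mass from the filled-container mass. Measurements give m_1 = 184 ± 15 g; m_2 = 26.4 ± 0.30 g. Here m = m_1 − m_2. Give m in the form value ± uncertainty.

m is a linear combination, so absolute uncertainties add in quadrature:
  (δm_1)² = 225;  (δm_2)² = 0.0900
δm = √(225) = 15.0 g
m = 158 g.

158 ± 15.0 g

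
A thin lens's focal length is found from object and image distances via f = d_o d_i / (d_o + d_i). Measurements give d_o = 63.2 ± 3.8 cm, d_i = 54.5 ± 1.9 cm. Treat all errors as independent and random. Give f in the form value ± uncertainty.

∂f/∂d_o = (d_i/(d_o+d_i))² = 0.214;  ∂f/∂d_i = (d_o/(d_o+d_i))² = 0.288
δf = √((∂f/∂d_o · δd_o)² + (∂f/∂d_i · δd_i)²) = √(0.664 + 0.300) = 0.982 cm
f = 29.3 cm.

29.3 ± 0.982 cm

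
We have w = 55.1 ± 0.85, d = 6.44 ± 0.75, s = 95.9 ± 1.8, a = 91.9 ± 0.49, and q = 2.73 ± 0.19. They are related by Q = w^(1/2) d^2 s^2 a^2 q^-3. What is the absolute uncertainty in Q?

3.71e+08

Q is a product of powers, so relative uncertainties combine in quadrature:
  (½·δw/w)² = (0.5×0.0154)² = 5.95e-05;  (2·δd/d)² = (2×0.116)² = 0.0543;  (2·δs/s)² = (2×0.0188)² = 0.00141;  (2·δa/a)² = (2×0.00533)² = 0.000114;  (-3·δq/q)² = (-3×0.0696)² = 0.0436
δQ/Q = √(0.0994) = 0.315
Q = 1.18e+09, so δQ = 0.315 × 1.18e+09 = 3.71e+08.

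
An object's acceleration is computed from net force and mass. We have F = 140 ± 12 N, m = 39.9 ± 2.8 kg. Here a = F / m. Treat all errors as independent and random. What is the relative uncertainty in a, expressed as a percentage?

11.1%

For a monomial a ∝ F, m^-1, fractional errors add in quadrature:
  (1·δF/F)² = (1×0.0857)² = 0.00735;  (-1·δm/m)² = (-1×0.0702)² = 0.00492
δa/a = √(0.0123) = 0.111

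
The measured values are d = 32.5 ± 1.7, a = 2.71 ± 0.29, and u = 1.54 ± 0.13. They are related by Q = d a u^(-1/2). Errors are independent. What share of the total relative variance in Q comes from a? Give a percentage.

71.7%

(δQ/Q)² = (1·δd/d)² + (1·δa/a)² + (−½·δu/u)²
  d term: (1×0.0523)² = 0.00274
  a term: (1×0.107)² = 0.0115
  u term: (-0.5×0.0844)² = 0.00178
Total = 0.0160. Share from a = 0.0115/0.0160 = 0.717.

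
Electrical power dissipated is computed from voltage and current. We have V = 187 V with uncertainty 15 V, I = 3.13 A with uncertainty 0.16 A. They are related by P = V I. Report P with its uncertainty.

Since P is a product/quotient, work with relative uncertainties:
  (1·δV/V)² = (1×0.0802)² = 0.00643;  (1·δI/I)² = (1×0.0511)² = 0.00261
δP/P = √(0.00905) = 0.0951
P = 585 W, so δP = 0.0951 × 585 = 55.7 W.

585 ± 55.7 W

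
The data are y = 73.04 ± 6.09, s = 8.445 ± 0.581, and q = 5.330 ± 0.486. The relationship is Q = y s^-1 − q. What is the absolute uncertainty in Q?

Let p = y·s^-1 = 8.649. δp/p = √((1·δy/y)² + (-1·δs/s)²) = √(0.00695 + 0.00473) = 0.108, so δp = 0.935.
Q = p − q: δQ = √(δp² + δq²) = √(0.874 + 0.236) = 1.05

1.05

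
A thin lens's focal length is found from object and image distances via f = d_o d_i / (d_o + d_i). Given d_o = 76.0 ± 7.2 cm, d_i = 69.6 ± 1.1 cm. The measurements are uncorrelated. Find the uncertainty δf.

1.67 cm

∂f/∂d_o = (d_i/(d_o+d_i))² = 0.229;  ∂f/∂d_i = (d_o/(d_o+d_i))² = 0.272
δf = √((∂f/∂d_o · δd_o)² + (∂f/∂d_i · δd_i)²) = √(2.71 + 0.0898) = 1.67 cm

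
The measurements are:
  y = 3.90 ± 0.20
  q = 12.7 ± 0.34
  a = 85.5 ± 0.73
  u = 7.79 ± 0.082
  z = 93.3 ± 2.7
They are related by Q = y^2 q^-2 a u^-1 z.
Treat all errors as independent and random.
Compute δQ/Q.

0.120

Q is a product of powers, so relative uncertainties combine in quadrature:
  (2·δy/y)² = (2×0.0513)² = 0.0105;  (-2·δq/q)² = (-2×0.0268)² = 0.00287;  (1·δa/a)² = (1×0.00854)² = 7.29e-05;  (-1·δu/u)² = (-1×0.0105)² = 0.000111;  (1·δz/z)² = (1×0.0289)² = 0.000837
δQ/Q = √(0.0144) = 0.120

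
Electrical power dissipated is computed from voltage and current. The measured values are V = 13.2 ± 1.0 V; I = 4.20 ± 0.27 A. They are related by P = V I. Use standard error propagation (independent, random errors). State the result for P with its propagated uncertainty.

55.4 ± 5.51 W

Relative error in a monomial: (δP/P)² = Σ (nᵢ · δxᵢ/xᵢ)².
  (1·δV/V)² = (1×0.0758)² = 0.00574;  (1·δI/I)² = (1×0.0643)² = 0.00413
δP/P = √(0.00987) = 0.0994
P = 55.4 W, so δP = 0.0994 × 55.4 = 5.51 W.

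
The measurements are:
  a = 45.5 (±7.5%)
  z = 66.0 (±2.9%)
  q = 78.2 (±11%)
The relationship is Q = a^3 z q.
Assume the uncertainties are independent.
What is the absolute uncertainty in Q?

Since Q is a product/quotient, work with relative uncertainties:
  (3·δa/a)² = (3×0.0750)² = 0.0506;  (1·δz/z)² = (1×0.0290)² = 0.000841;  (1·δq/q)² = (1×0.110)² = 0.0121
δQ/Q = √(0.0636) = 0.252
Q = 4.86e+08, so δQ = 0.252 × 4.86e+08 = 1.23e+08.

1.23e+08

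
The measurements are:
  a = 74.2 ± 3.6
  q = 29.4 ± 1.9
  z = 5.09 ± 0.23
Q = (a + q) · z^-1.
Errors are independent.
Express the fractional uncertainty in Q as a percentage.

5.99%

Let u = a + q = 104. δu = √(δa² + δq²) = √(13.0 + 3.61) = 4.07, so δu/u = 0.0393.
Q is then a monomial in u, z:
δQ/Q = √((δu/u)² + (-1·δz/z)²) = √(0.00154 + 0.00204) = 0.0599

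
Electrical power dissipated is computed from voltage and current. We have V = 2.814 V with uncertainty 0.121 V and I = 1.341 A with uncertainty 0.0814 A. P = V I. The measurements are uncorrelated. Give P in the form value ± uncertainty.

Each factor contributes (exponent × relative error)² to (δP/P)²:
  (1·δV/V)² = (1×0.0430)² = 0.00185;  (1·δI/I)² = (1×0.0607)² = 0.00368
δP/P = √(0.00553) = 0.0744
P = 3.774 W, so δP = 0.0744 × 3.774 = 0.281 W.

3.774 ± 0.281 W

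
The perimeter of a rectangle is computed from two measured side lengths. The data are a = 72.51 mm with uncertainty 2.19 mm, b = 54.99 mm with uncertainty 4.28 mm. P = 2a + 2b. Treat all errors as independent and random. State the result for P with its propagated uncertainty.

For a sum/difference, combine absolute errors in quadrature:
  (2·δa)² = 19.2;  (2·δb)² = 73.3
δP = √(92.5) = 9.62 mm
P = 255.0 mm.

255.0 ± 9.62 mm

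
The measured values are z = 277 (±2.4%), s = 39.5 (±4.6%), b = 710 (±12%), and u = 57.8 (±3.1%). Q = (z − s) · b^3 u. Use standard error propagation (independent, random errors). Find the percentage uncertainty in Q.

36.2%

Let w = z − s = 238. δw = √(δz² + δs²) = √(44.2 + 3.30) = 6.89, so δw/w = 0.0290.
Q is then a monomial in w, b, u:
δQ/Q = √((δw/w)² + (3·δb/b)² + (1·δu/u)²) = √(0.000842 + 0.130 + 0.000961) = 0.362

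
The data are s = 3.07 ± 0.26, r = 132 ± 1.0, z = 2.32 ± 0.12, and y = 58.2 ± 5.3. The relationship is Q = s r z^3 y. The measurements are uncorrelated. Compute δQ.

Products/powers → add relative errors in quadrature, weighted by exponent:
  (1·δs/s)² = (1×0.0847)² = 0.00717;  (1·δr/r)² = (1×0.00758)² = 5.74e-05;  (3·δz/z)² = (3×0.0517)² = 0.0241;  (1·δy/y)² = (1×0.0911)² = 0.00829
δQ/Q = √(0.0396) = 0.199
Q = 2.95e+05, so δQ = 0.199 × 2.95e+05 = 58600.

58600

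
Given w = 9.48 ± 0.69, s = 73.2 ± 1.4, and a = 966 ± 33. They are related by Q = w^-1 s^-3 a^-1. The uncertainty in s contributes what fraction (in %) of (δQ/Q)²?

33.7%

(δQ/Q)² = (-1·δw/w)² + (-3·δs/s)² + (-1·δa/a)²
  w term: (-1×0.0728)² = 0.00530
  s term: (-3×0.0191)² = 0.00329
  a term: (-1×0.0342)² = 0.00117
Total = 0.00976. Share from s = 0.00329/0.00976 = 0.337.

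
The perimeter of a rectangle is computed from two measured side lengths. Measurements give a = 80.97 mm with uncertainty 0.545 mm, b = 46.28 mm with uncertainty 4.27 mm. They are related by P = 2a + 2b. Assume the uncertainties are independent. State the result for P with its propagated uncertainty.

254.5 ± 8.61 mm

For a sum/difference, combine absolute errors in quadrature:
  (2·δa)² = 1.19;  (2·δb)² = 72.9
δP = √(74.1) = 8.61 mm
P = 254.5 mm.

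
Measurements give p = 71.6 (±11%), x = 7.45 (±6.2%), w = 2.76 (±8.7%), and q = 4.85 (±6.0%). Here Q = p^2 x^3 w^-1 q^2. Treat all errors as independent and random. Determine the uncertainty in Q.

5.85e+06

Products/powers → add relative errors in quadrature, weighted by exponent:
  (2·δp/p)² = (2×0.110)² = 0.0484;  (3·δx/x)² = (3×0.0620)² = 0.0346;  (-1·δw/w)² = (-1×0.0870)² = 0.00757;  (2·δq/q)² = (2×0.0600)² = 0.0144
δQ/Q = √(0.105) = 0.324
Q = 1.81e+07, so δQ = 0.324 × 1.81e+07 = 5.85e+06.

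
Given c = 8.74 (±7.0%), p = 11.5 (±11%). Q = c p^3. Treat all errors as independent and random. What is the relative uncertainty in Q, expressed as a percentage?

33.7%

Since Q is a product/quotient, work with relative uncertainties:
  (1·δc/c)² = (1×0.0700)² = 0.00490;  (3·δp/p)² = (3×0.110)² = 0.109
δQ/Q = √(0.114) = 0.337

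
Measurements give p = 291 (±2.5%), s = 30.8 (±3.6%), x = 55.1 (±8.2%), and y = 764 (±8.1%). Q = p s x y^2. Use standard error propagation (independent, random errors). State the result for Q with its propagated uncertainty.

(2.88 ± 0.538) × 10^11

Q is a product of powers, so relative uncertainties combine in quadrature:
  (1·δp/p)² = (1×0.0250)² = 0.000625;  (1·δs/s)² = (1×0.0360)² = 0.00130;  (1·δx/x)² = (1×0.0820)² = 0.00672;  (2·δy/y)² = (2×0.0810)² = 0.0262
δQ/Q = √(0.0349) = 0.187
Q = 2.88e+11, so δQ = 0.187 × 2.88e+11 = 5.38e+10.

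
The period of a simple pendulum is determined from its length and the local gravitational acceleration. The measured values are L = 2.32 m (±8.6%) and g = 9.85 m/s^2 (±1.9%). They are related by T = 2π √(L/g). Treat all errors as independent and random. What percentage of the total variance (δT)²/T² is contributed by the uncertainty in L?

95.3%

(δT/T)² = (½·δL/L)² + (−½·δg/g)²
  L term: (0.5×0.0860)² = 0.00185
  g term: (-0.5×0.0190)² = 9.02e-05
Total = 0.00194. Share from L = 0.00185/0.00194 = 0.953.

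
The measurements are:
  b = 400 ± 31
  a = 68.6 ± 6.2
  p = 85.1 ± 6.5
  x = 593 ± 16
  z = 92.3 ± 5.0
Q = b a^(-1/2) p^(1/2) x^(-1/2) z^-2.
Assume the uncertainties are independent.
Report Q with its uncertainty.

0.00215 ± 0.000314

Each factor contributes (exponent × relative error)² to (δQ/Q)²:
  (1·δb/b)² = (1×0.0775)² = 0.00601;  (−½·δa/a)² = (-0.5×0.0904)² = 0.00204;  (½·δp/p)² = (0.5×0.0764)² = 0.00146;  (−½·δx/x)² = (-0.5×0.0270)² = 0.000182;  (-2·δz/z)² = (-2×0.0542)² = 0.0117
δQ/Q = √(0.0214) = 0.146
Q = 0.00215, so δQ = 0.146 × 0.00215 = 0.000314.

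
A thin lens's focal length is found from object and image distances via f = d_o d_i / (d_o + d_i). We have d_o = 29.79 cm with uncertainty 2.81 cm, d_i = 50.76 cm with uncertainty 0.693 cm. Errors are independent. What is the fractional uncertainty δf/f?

0.0597

∂f/∂d_o = (d_i/(d_o+d_i))² = 0.397;  ∂f/∂d_i = (d_o/(d_o+d_i))² = 0.137
δf = √((∂f/∂d_o · δd_o)² + (∂f/∂d_i · δd_i)²) = √(1.25 + 0.00898) = 1.12 cm
f = 18.77 cm, so δf/f = 1.12/18.77 = 0.0597.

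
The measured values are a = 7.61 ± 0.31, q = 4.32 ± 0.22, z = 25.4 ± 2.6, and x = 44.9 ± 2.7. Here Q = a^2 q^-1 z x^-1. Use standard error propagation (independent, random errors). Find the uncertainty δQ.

Each factor contributes (exponent × relative error)² to (δQ/Q)²:
  (2·δa/a)² = (2×0.0407)² = 0.00664;  (-1·δq/q)² = (-1×0.0509)² = 0.00259;  (1·δz/z)² = (1×0.102)² = 0.0105;  (-1·δx/x)² = (-1×0.0601)² = 0.00362
δQ/Q = √(0.0233) = 0.153
Q = 7.58, so δQ = 0.153 × 7.58 = 1.16.

1.16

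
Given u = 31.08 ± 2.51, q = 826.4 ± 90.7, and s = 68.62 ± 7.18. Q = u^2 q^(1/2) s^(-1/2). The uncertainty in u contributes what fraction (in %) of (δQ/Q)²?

81.9%

(δQ/Q)² = (2·δu/u)² + (½·δq/q)² + (−½·δs/s)²
  u term: (2×0.0808)² = 0.0261
  q term: (0.5×0.110)² = 0.00301
  s term: (-0.5×0.105)² = 0.00274
Total = 0.0318. Share from u = 0.0261/0.0318 = 0.819.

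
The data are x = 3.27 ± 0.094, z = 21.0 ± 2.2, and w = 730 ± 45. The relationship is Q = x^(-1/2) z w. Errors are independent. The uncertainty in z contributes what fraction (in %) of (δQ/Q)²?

73.3%

(δQ/Q)² = (−½·δx/x)² + (1·δz/z)² + (1·δw/w)²
  x term: (-0.5×0.0287)² = 0.000207
  z term: (1×0.105)² = 0.0110
  w term: (1×0.0616)² = 0.00380
Total = 0.0150. Share from z = 0.0110/0.0150 = 0.733.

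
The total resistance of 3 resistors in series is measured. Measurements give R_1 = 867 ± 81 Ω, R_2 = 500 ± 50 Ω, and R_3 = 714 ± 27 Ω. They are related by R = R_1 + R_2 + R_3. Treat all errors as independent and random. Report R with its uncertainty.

2080 ± 98.9 Ω

For a sum/difference, combine absolute errors in quadrature:
  (δR_1)² = 6560;  (δR_2)² = 2500;  (δR_3)² = 729
δR = √(9790) = 98.9 Ω
R = 2080 Ω.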